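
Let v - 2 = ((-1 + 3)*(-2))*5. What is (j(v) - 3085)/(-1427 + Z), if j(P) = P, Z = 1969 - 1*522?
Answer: -3103/20 ≈ -155.15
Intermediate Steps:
v = -18 (v = 2 + ((-1 + 3)*(-2))*5 = 2 + (2*(-2))*5 = 2 - 4*5 = 2 - 20 = -18)
Z = 1447 (Z = 1969 - 522 = 1447)
(j(v) - 3085)/(-1427 + Z) = (-18 - 3085)/(-1427 + 1447) = -3103/20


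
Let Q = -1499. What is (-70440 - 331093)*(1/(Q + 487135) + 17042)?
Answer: -3323170913157029/485636 ≈ -6.8429e+9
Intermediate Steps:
(-70440 - 331093)*(1/(Q + 487135) + 17042) = (-70440 - 331093)*(1/(-1499 + 487135) + 17042) = -401533*(1/485636 + 17042) = -401533*8276208713/485636 = -3323170913157029/485636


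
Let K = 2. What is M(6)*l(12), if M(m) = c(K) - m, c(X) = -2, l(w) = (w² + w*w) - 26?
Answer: -2096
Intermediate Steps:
l(w) = -26 + 2*w² (l(w) = (w² + w²) - 26 = 2*w² - 26 = -26 + 2*w²)
M(m) = -2 - m
M(6)*l(12) = (-2 - 1*6)*(-26 + 2*12²) = (-2 - 6)*(-26 + 2*144) = -8*(-26 + 288) = -8*262 = -2096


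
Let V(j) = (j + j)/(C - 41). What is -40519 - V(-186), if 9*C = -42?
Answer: -5552219/137 ≈ -40527.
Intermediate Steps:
C = -14/3 (C = (⅑)*(-42) = -14/3 ≈ -4.6667)
V(j) = -6*j/137 (V(j) = (j + j)/(-14/3 - 41) = (2*j)/(-137/3) = (2*j)*(-3/137) = -6*j/137)
-40519 - V(-186) = -40519 - (-6)*(-186)/137 = -40519 - 1*1116/137 = -40519 - 1116/137 = -5552219/137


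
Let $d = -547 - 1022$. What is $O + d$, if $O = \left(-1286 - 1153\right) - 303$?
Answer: $-4311$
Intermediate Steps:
$d = -1569$ ($d = -547 - 1022 = -1569$)
$O = -2742$ ($O = -2439 - 303 = -2742$)
$O + d = -2742 - 1569 = -4311$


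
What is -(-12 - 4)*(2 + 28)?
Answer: 480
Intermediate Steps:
-(-12 - 4)*(2 + 28) = -(-16)*30 = -1*(-480) = 480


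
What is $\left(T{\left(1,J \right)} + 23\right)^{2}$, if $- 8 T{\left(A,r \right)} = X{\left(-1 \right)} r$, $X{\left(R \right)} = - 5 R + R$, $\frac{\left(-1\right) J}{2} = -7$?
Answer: $256$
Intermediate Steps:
$J = 14$ ($J = \left(-2\right) \left(-7\right) = 14$)
$X{\left(R \right)} = - 4 R$
$T{\left(A,r \right)} = - \frac{r}{2}$ ($T{\left(A,r \right)} = - \frac{\left(-4\right) \left(-1\right) r}{8} = - \frac{4 r}{8} = - \frac{r}{2}$)
$\left(T{\left(1,J \right)} + 23\right)^{2} = \left(\left(- \frac{1}{2}\right) 14 + 23\right)^{2} = \left(-7 + 23\right)^{2} = 16^{2} = 256$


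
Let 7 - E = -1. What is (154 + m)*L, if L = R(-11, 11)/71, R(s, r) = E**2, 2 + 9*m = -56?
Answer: 84992/639 ≈ 133.01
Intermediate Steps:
m = -58/9 (m = -2/9 + (1/9)*(-56) = -2/9 - 56/9 = -58/9 ≈ -6.4444)
E = 8 (E = 7 - 1*(-1) = 7 + 1 = 8)
R(s, r) = 64 (R(s, r) = 8**2 = 64)
L = 64/71 ≈ 0.90141
(154 + m)*L = (154 - 58/9)*(64/71) = (1328/9)*(64/71) = 84992/639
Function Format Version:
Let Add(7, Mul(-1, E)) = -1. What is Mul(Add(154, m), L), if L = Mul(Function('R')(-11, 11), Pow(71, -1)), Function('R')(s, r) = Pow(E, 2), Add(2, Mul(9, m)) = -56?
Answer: Rational(84992, 639) ≈ 133.01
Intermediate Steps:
m = Rational(-58, 9) (m = Add(Rational(-2, 9), Mul(Rational(1, 9), -56)) = Add(Rational(-2, 9), Rational(-56, 9)) = Rational(-58, 9) ≈ -6.4444)
E = 8 (E = Add(7, Mul(-1, -1)) = Add(7, 1) = 8)
Function('R')(s, r) = 64 (Function('R')(s, r) = Pow(8, 2) = 64)
L = Rational(64, 71) (L = Mul(64, Pow(71, -1)) = Mul(64, Rational(1, 71)) = Rational(64, 71) ≈ 0.90141)
Mul(Add(154, m), L) = Mul(Add(154, Rational(-58, 9)), Rational(64, 71)) = Mul(Rational(1328, 9), Rational(64, 71)) = Rational(84992, 639)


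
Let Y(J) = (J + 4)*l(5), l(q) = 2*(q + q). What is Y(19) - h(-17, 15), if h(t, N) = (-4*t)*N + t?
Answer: -543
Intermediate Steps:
l(q) = 4*q (l(q) = 2*(2*q) = 4*q)
h(t, N) = t - 4*N*t (h(t, N) = -4*N*t + t = t - 4*N*t)
Y(J) = 80 + 20*J (Y(J) = (J + 4)*(4*5) = (4 + J)*20 = 80 + 20*J)
Y(19) - h(-17, 15) = (80 + 20*19) - (-17)*(1 - 4*15) = (80 + 380) - (-17)*(1 - 60) = 460 - (-17)*(-59) = 460 - 1*1003 = 460 - 1003 = -543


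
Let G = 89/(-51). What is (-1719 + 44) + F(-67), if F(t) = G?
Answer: -85514/51 ≈ -1676.7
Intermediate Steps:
G = -89/51 (G = 89*(-1/51) = -89/51 ≈ -1.7451)
F(t) = -89/51
(-1719 + 44) + F(-67) = (-1719 + 44) - 89/51 = -1675 - 89/51 = -85514/51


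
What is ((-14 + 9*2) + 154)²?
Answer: 24964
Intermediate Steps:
((-14 + 9*2) + 154)² = ((-14 + 18) + 154)² = (4 + 154)² = 158² = 24964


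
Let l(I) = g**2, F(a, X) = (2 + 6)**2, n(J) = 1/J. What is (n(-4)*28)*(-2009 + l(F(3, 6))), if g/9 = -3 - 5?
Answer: -22225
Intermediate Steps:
F(a, X) = 64 (F(a, X) = 8**2 = 64)
g = -72 (g = 9*(-3 - 5) = 9*(-8) = -72)
l(I) = 5184 (l(I) = (-72)**2 = 5184)
(n(-4)*28)*(-2009 + l(F(3, 6))) = (28/(-4))*(-2009 + 5184) = -1/4*28*3175 = -7*3175 = -22225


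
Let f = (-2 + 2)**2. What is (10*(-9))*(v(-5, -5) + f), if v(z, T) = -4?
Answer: 360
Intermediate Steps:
f = 0 (f = 0**2 = 0)
(10*(-9))*(v(-5, -5) + f) = (10*(-9))*(-4 + 0) = -90*(-4) = 360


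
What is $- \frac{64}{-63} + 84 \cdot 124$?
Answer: $\frac{656272}{63} \approx 10417.0$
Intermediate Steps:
$- \frac{64}{-63} + 84 \cdot 124 = \left(-64\right) \left(- \frac{1}{63}\right) + 10416 = \frac{64}{63} + 10416 = \frac{656272}{63}$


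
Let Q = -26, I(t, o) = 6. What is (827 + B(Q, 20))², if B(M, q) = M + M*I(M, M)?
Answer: 416025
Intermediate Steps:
B(M, q) = 7*M (B(M, q) = M + M*6 = M + 6*M = 7*M)
(827 + B(Q, 20))² = (827 + 7*(-26))² = (827 - 182)² = 645² = 416025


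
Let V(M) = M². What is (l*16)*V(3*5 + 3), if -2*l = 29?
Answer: -75168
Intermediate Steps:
l = -29/2 (l = -½*29 = -29/2 ≈ -14.500)
(l*16)*V(3*5 + 3) = (-29/2*16)*(3*5 + 3)² = -232*(15 + 3)² = -232*18² = -232*324 = -75168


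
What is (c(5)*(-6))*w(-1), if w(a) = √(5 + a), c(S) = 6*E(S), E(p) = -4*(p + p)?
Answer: 2880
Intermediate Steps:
E(p) = -8*p
c(S) = -48*S (c(S) = 6*(-8*S) = -48*S)
(c(5)*(-6))*w(-1) = (-48*5*(-6))*√(5 - 1) = (-240*(-6))*√4 = 1440*2 = 2880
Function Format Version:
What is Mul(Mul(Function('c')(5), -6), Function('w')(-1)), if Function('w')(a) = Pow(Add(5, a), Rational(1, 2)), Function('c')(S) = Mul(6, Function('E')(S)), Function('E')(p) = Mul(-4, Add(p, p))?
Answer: 2880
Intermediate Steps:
Function('E')(p) = Mul(-8, p) (Function('E')(p) = Mul(-4, Mul(2, p)) = Mul(-8, p))
Function('c')(S) = Mul(-48, S) (Function('c')(S) = Mul(6, Mul(-8, S)) = Mul(-48, S))
Mul(Mul(Function('c')(5), -6), Function('w')(-1)) = Mul(Mul(Mul(-48, 5), -6), Pow(Add(5, -1), Rational(1, 2))) = Mul(Mul(-240, -6), Pow(4, Rational(1, 2))) = Mul(1440, 2) = 2880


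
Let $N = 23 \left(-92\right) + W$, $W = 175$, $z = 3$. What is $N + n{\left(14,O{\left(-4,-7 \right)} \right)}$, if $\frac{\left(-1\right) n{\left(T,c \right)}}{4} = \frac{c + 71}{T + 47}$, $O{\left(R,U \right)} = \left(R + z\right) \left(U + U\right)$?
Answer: $- \frac{118741}{61} \approx -1946.6$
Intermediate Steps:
$O{\left(R,U \right)} = 2 U \left(3 + R\right)$ ($O{\left(R,U \right)} = \left(R + 3\right) \left(U + U\right) = \left(3 + R\right) 2 U = 2 U \left(3 + R\right)$)
$N = -1941$ ($N = 23 \left(-92\right) + 175 = -2116 + 175 = -1941$)
$n{\left(T,c \right)} = - \frac{4 \left(71 + c\right)}{47 + T}$ ($n{\left(T,c \right)} = - 4 \frac{c + 71}{T + 47} = - 4 \frac{71 + c}{47 + T} = - \frac{4 \left(71 + c\right)}{47 + T}$)
$N + n{\left(14,O{\left(-4,-7 \right)} \right)} = -1941 + \frac{4 \left(-71 - 2 \left(-7\right) \left(3 - 4\right)\right)}{47 + 14} = -1941 + \frac{4 \left(-71 - 2 \left(-7\right) \left(-1\right)\right)}{61} = -1941 + 4 \cdot \frac{1}{61} \left(-71 - 14\right) = -1941 + 4 \cdot \frac{1}{61} \left(-85\right) = -1941 - \frac{340}{61} = - \frac{118741}{61}$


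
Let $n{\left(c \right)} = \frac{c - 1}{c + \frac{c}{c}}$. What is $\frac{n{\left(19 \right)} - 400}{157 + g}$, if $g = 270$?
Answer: $- \frac{3991}{4270} \approx -0.93466$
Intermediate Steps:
$n{\left(c \right)} = \frac{-1 + c}{1 + c}$ ($n{\left(c \right)} = \frac{-1 + c}{c + 1} = \frac{-1 + c}{1 + c}$)
$\frac{n{\left(19 \right)} - 400}{157 + g} = \frac{\frac{-1 + 19}{1 + 19} - 400}{157 + 270} = \frac{\frac{1}{20} \cdot 18 - 400}{427} = \left(\frac{1}{20} \cdot 18 - 400\right) \frac{1}{427} = \left(\frac{9}{10} - 400\right) \frac{1}{427} = \left(- \frac{3991}{10}\right) \frac{1}{427} = - \frac{3991}{4270}$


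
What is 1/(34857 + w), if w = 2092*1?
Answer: 1/36949 ≈ 2.7064e-5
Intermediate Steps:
w = 2092
1/(34857 + w) = 1/(34857 + 2092) = 1/36949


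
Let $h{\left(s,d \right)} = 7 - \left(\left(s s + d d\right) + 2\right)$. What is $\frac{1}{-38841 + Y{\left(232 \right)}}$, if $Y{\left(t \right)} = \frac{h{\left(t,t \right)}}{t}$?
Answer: $- \frac{232}{9118755} \approx -2.5442 \cdot 10^{-5}$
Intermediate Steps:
$h{\left(s,d \right)} = 5 - d^{2} - s^{2}$ ($h{\left(s,d \right)} = 7 - \left(\left(s^{2} + d^{2}\right) + 2\right) = 7 - \left(\left(d^{2} + s^{2}\right) + 2\right) = 7 - \left(2 + d^{2} + s^{2}\right) = 5 - d^{2} - s^{2}$)
$Y{\left(t \right)} = \frac{5 - 2 t^{2}}{t}$ ($Y{\left(t \right)} = \frac{5 - t^{2} - t^{2}}{t} = \frac{5 - 2 t^{2}}{t}$)
$\frac{1}{-38841 + Y{\left(232 \right)}} = \frac{1}{-38841 + \left(\left(-2\right) 232 + \frac{5}{232}\right)} = \frac{1}{-38841 + \left(-464 + 5 \cdot \frac{1}{232}\right)} = \frac{1}{-38841 + \left(-464 + \frac{5}{232}\right)} = \frac{1}{-38841 - \frac{107643}{232}} = \frac{1}{- \frac{9118755}{232}} = - \frac{232}{9118755}$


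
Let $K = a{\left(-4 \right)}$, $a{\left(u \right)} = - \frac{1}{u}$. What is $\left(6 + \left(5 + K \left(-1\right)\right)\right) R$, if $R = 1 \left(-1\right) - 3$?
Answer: $-43$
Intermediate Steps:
$K = \frac{1}{4}$ ($K = - \frac{1}{-4} = \left(-1\right) \left(- \frac{1}{4}\right) = \frac{1}{4} \approx 0.25$)
$R = -4$ ($R = -1 - 3 = -4$)
$\left(6 + \left(5 + K \left(-1\right)\right)\right) R = \left(6 + \left(5 + \frac{1}{4} \left(-1\right)\right)\right) \left(-4\right) = \left(6 + \left(5 - \frac{1}{4}\right)\right) \left(-4\right) = \left(6 + \frac{19}{4}\right) \left(-4\right) = \frac{43}{4} \left(-4\right) = -43$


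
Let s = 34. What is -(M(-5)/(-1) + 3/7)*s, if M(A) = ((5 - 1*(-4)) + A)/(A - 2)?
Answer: -34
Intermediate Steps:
M(A) = (9 + A)/(-2 + A) (M(A) = ((5 + 4) + A)/(-2 + A) = (9 + A)/(-2 + A))
-(M(-5)/(-1) + 3/7)*s = -(((9 - 5)/(-2 - 5))/(-1) + 3/7)*34 = -((4/(-7))*(-1) + 3*(⅐))*34 = -(-⅐*4*(-1) + 3/7)*34 = -(-4/7*(-1) + 3/7)*34 = -(4/7 + 3/7)*34 = -34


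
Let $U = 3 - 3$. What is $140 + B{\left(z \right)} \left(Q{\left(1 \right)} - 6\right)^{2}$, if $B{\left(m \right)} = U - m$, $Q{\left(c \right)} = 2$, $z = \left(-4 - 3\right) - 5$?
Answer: $332$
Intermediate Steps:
$z = -12$ ($z = -7 - 5 = -12$)
$U = 0$ ($U = 3 - 3 = 0$)
$B{\left(m \right)} = - m$ ($B{\left(m \right)} = 0 - m = - m$)
$140 + B{\left(z \right)} \left(Q{\left(1 \right)} - 6\right)^{2} = 140 + \left(-1\right) \left(-12\right) \left(2 - 6\right)^{2} = 140 + 12 \left(-4\right)^{2} = 140 + 12 \cdot 16 = 140 + 192 = 332$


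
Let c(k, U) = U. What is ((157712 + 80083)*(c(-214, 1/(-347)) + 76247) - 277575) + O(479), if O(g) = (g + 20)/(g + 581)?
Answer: 6668899216828253/367820 ≈ 1.8131e+10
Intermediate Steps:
O(g) = (20 + g)/(581 + g)
((157712 + 80083)*(c(-214, 1/(-347)) + 76247) - 277575) + O(479) = ((157712 + 80083)*(1/(-347) + 76247) - 277575) + (20 + 479)/(581 + 479) = (237795*(-1/347 + 76247) - 277575) + 499/1060 = (237795*(26457708/347) - 277575) + (1/1060)*499 = (6291510673860/347 - 277575) + 499/1060 = 6291414355335/347 + 499/1060 = 6668899216828253/367820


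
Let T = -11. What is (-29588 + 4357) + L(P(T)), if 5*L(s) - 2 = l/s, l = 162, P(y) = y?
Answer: -277569/11 ≈ -25234.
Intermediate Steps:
L(s) = ⅖ + 162/(5*s) (L(s) = ⅖ + (162/s)/5 = ⅖ + 162/(5*s))
(-29588 + 4357) + L(P(T)) = (-29588 + 4357) + (⅖)*(81 - 11)/(-11) = -25231 + (⅖)*(-1/11)*70 = -25231 - 28/11 = -277569/11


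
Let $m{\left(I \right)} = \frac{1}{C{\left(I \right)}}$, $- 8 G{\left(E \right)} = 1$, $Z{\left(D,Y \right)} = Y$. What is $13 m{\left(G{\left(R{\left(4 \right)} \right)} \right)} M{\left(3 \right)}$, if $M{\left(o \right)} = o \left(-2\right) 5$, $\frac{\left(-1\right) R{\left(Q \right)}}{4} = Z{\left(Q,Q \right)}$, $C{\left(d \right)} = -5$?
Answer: $78$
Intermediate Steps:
$R{\left(Q \right)} = - 4 Q$
$G{\left(E \right)} = - \frac{1}{8}$ ($G{\left(E \right)} = \left(- \frac{1}{8}\right) 1 = - \frac{1}{8}$)
$m{\left(I \right)} = - \frac{1}{5}$ ($m{\left(I \right)} = \frac{1}{-5} = - \frac{1}{5}$)
$M{\left(o \right)} = - 10 o$ ($M{\left(o \right)} = - 2 o 5 = - 10 o$)
$13 m{\left(G{\left(R{\left(4 \right)} \right)} \right)} M{\left(3 \right)} = 13 \left(- \frac{1}{5}\right) \left(\left(-10\right) 3\right) = \left(- \frac{13}{5}\right) \left(-30\right) = 78$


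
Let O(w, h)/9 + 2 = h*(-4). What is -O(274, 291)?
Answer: 10494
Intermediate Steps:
O(w, h) = -18 - 36*h (O(w, h) = -18 + 9*(h*(-4)) = -18 + 9*(-4*h) = -18 - 36*h)
-O(274, 291) = -(-18 - 36*291) = -(-18 - 10476) = -1*(-10494) = 10494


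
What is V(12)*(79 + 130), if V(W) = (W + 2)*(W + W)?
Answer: 70224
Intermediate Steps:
V(W) = 2*W*(2 + W) (V(W) = (2 + W)*(2*W) = 2*W*(2 + W))
V(12)*(79 + 130) = (2*12*(2 + 12))*(79 + 130) = (2*12*14)*209 = 336*209 = 70224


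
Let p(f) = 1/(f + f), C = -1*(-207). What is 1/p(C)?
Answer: 414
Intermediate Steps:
C = 207
p(f) = 1/(2*f)
1/p(C) = 1/((½)/207) = 1/((½)*(1/207)) = 1/(1/414) = 414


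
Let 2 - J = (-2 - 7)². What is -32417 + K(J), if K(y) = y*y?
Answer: -26176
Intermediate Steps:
J = -79 (J = 2 - (-2 - 7)² = 2 - 1*(-9)² = 2 - 1*81 = 2 - 81 = -79)
K(y) = y²
-32417 + K(J) = -32417 + (-79)² = -32417 + 6241 = -26176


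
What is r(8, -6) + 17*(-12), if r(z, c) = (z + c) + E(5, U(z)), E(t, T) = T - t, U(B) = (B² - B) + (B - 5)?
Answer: -148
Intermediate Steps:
U(B) = -5 + B² (U(B) = (B² - B) + (-5 + B) = -5 + B²)
r(z, c) = -10 + c + z + z² (r(z, c) = (z + c) + ((-5 + z²) - 1*5) = (c + z) + ((-5 + z²) - 5) = (c + z) + (-10 + z²) = -10 + c + z + z²)
r(8, -6) + 17*(-12) = (-10 - 6 + 8 + 8²) + 17*(-12) = (-10 - 6 + 8 + 64) - 204 = 56 - 204 = -148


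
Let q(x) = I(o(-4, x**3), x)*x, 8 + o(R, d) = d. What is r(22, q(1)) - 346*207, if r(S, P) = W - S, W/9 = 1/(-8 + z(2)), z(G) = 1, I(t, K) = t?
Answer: -501517/7 ≈ -71645.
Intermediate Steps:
o(R, d) = -8 + d
W = -9/7 (W = 9/(-8 + 1) = 9/(-7) = 9*(-1/7) = -9/7 ≈ -1.2857)
q(x) = x*(-8 + x**3) (q(x) = (-8 + x**3)*x = x*(-8 + x**3))
r(S, P) = -9/7 - S
r(22, q(1)) - 346*207 = (-9/7 - 1*22) - 346*207 = (-9/7 - 22) - 71622 = -163/7 - 71622 = -501517/7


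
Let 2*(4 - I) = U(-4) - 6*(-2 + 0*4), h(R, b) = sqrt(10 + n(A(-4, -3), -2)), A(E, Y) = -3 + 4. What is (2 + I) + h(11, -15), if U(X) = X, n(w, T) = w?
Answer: 2 + sqrt(11) ≈ 5.3166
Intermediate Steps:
A(E, Y) = 1
h(R, b) = sqrt(11) (h(R, b) = sqrt(10 + 1) = sqrt(11))
I = 0 (I = 4 - (-4 - 6*(-2 + 0*4))/2 = 4 - (-4 - 6*(-2 + 0))/2 = 4 - (-4 - 6*(-2))/2 = 4 - (-4 + 12)/2 = 4 - 1/2*8 = 4 - 4 = 0)
(2 + I) + h(11, -15) = (2 + 0) + sqrt(11) = 2 + sqrt(11)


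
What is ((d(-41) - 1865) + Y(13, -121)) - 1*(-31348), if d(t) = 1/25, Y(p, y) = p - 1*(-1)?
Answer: 737426/25 ≈ 29497.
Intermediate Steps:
Y(p, y) = 1 + p (Y(p, y) = p + 1 = 1 + p)
d(t) = 1/25
((d(-41) - 1865) + Y(13, -121)) - 1*(-31348) = ((1/25 - 1865) + (1 + 13)) - 1*(-31348) = (-46624/25 + 14) + 31348 = -46274/25 + 31348 = 737426/25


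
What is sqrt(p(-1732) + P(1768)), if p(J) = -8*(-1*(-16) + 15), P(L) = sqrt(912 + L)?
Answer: sqrt(-248 + 2*sqrt(670)) ≈ 14.008*I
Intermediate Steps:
p(J) = -248 (p(J) = -8*(16 + 15) = -8*31 = -248)
sqrt(p(-1732) + P(1768)) = sqrt(-248 + sqrt(912 + 1768)) = sqrt(-248 + sqrt(2680)) = sqrt(-248 + 2*sqrt(670))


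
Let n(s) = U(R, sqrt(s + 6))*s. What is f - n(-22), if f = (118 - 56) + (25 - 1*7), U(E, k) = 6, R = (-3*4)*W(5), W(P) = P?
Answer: 212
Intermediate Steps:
R = -60 (R = -3*4*5 = -12*5 = -60)
n(s) = 6*s
f = 80 (f = 62 + (25 - 7) = 62 + 18 = 80)
f - n(-22) = 80 - 6*(-22) = 80 - 1*(-132) = 80 + 132 = 212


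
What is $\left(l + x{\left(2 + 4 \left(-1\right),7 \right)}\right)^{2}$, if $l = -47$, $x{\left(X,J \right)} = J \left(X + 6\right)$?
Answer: $361$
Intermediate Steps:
$x{\left(X,J \right)} = J \left(6 + X\right)$
$\left(l + x{\left(2 + 4 \left(-1\right),7 \right)}\right)^{2} = \left(-47 + 7 \left(6 + \left(2 + 4 \left(-1\right)\right)\right)\right)^{2} = \left(-47 + 7 \left(6 + \left(2 - 4\right)\right)\right)^{2} = \left(-47 + 7 \left(6 - 2\right)\right)^{2} = \left(-47 + 7 \cdot 4\right)^{2} = \left(-47 + 28\right)^{2} = \left(-19\right)^{2} = 361$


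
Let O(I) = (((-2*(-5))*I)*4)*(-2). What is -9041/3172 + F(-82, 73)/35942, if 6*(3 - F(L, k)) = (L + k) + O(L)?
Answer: -246304051/85506018 ≈ -2.8805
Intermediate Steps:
O(I) = -80*I (O(I) = ((10*I)*4)*(-2) = (40*I)*(-2) = -80*I)
F(L, k) = 3 - k/6 + 79*L/6 (F(L, k) = 3 - ((L + k) - 80*L)/6 = 3 - (k - 79*L)/6 = 3 + (-k/6 + 79*L/6) = 3 - k/6 + 79*L/6)
-9041/3172 + F(-82, 73)/35942 = -9041/3172 + (3 - ⅙*73 + (79/6)*(-82))/35942 = -9041*1/3172 + (3 - 73/6 - 3239/3)*(1/35942) = -9041/3172 - 6533/6*1/35942 = -9041/3172 - 6533/215652 = -246304051/85506018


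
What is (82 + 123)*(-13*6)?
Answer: -15990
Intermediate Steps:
(82 + 123)*(-13*6) = 205*(-78) = -15990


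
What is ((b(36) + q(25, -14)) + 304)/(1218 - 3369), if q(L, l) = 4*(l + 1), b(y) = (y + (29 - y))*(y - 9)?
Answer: -115/239 ≈ -0.48117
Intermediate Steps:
b(y) = -261 + 29*y (b(y) = 29*(-9 + y) = -261 + 29*y)
q(L, l) = 4 + 4*l (q(L, l) = 4*(1 + l) = 4 + 4*l)
((b(36) + q(25, -14)) + 304)/(1218 - 3369) = (((-261 + 29*36) + (4 + 4*(-14))) + 304)/(1218 - 3369) = (((-261 + 1044) + (4 - 56)) + 304)/(-2151) = ((783 - 52) + 304)*(-1/2151) = (731 + 304)*(-1/2151) = 1035*(-1/2151) = -115/239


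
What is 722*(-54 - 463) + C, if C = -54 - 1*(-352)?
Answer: -372976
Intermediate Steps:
C = 298 (C = -54 + 352 = 298)
722*(-54 - 463) + C = 722*(-54 - 463) + 298 = 722*(-517) + 298 = -373274 + 298 = -372976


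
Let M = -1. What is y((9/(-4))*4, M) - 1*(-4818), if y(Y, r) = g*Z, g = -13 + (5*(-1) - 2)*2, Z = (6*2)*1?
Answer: 4494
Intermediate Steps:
Z = 12 (Z = 12*1 = 12)
g = -27 (g = -13 + (-5 - 2)*2 = -13 - 7*2 = -13 - 14 = -27)
y(Y, r) = -324 (y(Y, r) = -27*12 = -324)
y((9/(-4))*4, M) - 1*(-4818) = -324 - 1*(-4818) = -324 + 4818 = 4494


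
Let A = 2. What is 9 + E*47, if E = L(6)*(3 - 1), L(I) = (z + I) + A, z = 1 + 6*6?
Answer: 4239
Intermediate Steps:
z = 37 (z = 1 + 36 = 37)
L(I) = 39 + I (L(I) = (37 + I) + 2 = 39 + I)
E = 90 (E = (39 + 6)*(3 - 1) = 45*2 = 90)
9 + E*47 = 9 + 90*47 = 9 + 4230 = 4239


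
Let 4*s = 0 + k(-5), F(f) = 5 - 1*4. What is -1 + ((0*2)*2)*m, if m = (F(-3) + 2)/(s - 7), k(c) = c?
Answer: -1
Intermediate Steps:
F(f) = 1 (F(f) = 5 - 4 = 1)
s = -5/4 (s = (0 - 5)/4 = (¼)*(-5) = -5/4 ≈ -1.2500)
m = -4/11 (m = (1 + 2)/(-5/4 - 7) = 3/(-33/4) = 3*(-4/33) = -4/11 ≈ -0.36364)
-1 + ((0*2)*2)*m = -1 + ((0*2)*2)*(-4/11) = -1 + (0*2)*(-4/11) = -1 + 0*(-4/11) = -1 + 0 = -1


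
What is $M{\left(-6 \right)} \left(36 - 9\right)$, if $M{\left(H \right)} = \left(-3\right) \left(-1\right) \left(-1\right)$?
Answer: $-81$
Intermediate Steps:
$M{\left(H \right)} = -3$ ($M{\left(H \right)} = 3 \left(-1\right) = -3$)
$M{\left(-6 \right)} \left(36 - 9\right) = - 3 \left(36 - 9\right) = \left(-3\right) 27 = -81$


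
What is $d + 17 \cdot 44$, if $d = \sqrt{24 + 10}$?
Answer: $748 + \sqrt{34} \approx 753.83$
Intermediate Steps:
$d = \sqrt{34} \approx 5.8309$
$d + 17 \cdot 44 = \sqrt{34} + 17 \cdot 44 = \sqrt{34} + 748 = 748 + \sqrt{34}$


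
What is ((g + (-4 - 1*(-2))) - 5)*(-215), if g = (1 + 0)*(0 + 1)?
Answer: 1290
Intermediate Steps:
g = 1 (g = 1*1 = 1)
((g + (-4 - 1*(-2))) - 5)*(-215) = ((1 + (-4 - 1*(-2))) - 5)*(-215) = ((1 + (-4 + 2)) - 5)*(-215) = ((1 - 2) - 5)*(-215) = (-1 - 5)*(-215) = -6*(-215) = 1290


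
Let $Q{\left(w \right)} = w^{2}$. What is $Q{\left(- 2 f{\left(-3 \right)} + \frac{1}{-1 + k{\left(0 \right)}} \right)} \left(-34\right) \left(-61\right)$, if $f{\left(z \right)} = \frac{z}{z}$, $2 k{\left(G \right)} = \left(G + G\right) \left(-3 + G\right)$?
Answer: $18666$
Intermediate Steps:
$k{\left(G \right)} = G \left(-3 + G\right)$ ($k{\left(G \right)} = \frac{\left(G + G\right) \left(-3 + G\right)}{2} = \frac{2 G \left(-3 + G\right)}{2} = G \left(-3 + G\right)$)
$f{\left(z \right)} = 1$
$Q{\left(- 2 f{\left(-3 \right)} + \frac{1}{-1 + k{\left(0 \right)}} \right)} \left(-34\right) \left(-61\right) = \left(\left(-2\right) 1 + \frac{1}{-1 + 0 \left(-3 + 0\right)}\right)^{2} \left(-34\right) \left(-61\right) = \left(-2 + \frac{1}{-1 + 0 \left(-3\right)}\right)^{2} \left(-34\right) \left(-61\right) = \left(-2 + \frac{1}{-1 + 0}\right)^{2} \left(-34\right) \left(-61\right) = \left(-2 + \frac{1}{-1}\right)^{2} \left(-34\right) \left(-61\right) = \left(-2 - 1\right)^{2} \left(-34\right) \left(-61\right) = \left(-3\right)^{2} \left(-34\right) \left(-61\right) = 9 \left(-34\right) \left(-61\right) = \left(-306\right) \left(-61\right) = 18666$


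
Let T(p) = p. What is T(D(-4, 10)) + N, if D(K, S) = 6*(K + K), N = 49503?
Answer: 49455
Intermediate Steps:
D(K, S) = 12*K (D(K, S) = 6*(2*K) = 12*K)
T(D(-4, 10)) + N = 12*(-4) + 49503 = -48 + 49503 = 49455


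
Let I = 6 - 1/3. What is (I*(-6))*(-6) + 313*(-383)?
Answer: -119675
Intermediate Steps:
I = 17/3 (I = 6 - 1*1/3 = 6 - 1/3 = 17/3 ≈ 5.6667)
(I*(-6))*(-6) + 313*(-383) = ((17/3)*(-6))*(-6) + 313*(-383) = -34*(-6) - 119879 = 204 - 119879 = -119675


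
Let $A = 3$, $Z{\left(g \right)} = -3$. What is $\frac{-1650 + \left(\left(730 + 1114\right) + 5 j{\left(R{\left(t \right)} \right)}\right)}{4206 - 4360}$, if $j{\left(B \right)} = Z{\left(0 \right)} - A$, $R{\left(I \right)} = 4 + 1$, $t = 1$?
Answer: $- \frac{82}{77} \approx -1.0649$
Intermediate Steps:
$R{\left(I \right)} = 5$
$j{\left(B \right)} = -6$ ($j{\left(B \right)} = -3 - 3 = -6$)
$\frac{-1650 + \left(\left(730 + 1114\right) + 5 j{\left(R{\left(t \right)} \right)}\right)}{4206 - 4360} = \frac{-1650 + \left(\left(730 + 1114\right) + 5 \left(-6\right)\right)}{4206 - 4360} = \frac{-1650 + \left(1844 - 30\right)}{-154} = \left(-1650 + 1814\right) \left(- \frac{1}{154}\right) = 164 \left(- \frac{1}{154}\right) = - \frac{82}{77}$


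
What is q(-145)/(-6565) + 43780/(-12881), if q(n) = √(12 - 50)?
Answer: -3980/1171 - I*√38/6565 ≈ -3.3988 - 0.00093898*I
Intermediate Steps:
q(n) = I*√38 (q(n) = √(-38) = I*√38)
q(-145)/(-6565) + 43780/(-12881) = (I*√38)/(-6565) + 43780/(-12881) = (I*√38)*(-1/6565) + 43780*(-1/12881) = -I*√38/6565 - 3980/1171 = -3980/1171 - I*√38/6565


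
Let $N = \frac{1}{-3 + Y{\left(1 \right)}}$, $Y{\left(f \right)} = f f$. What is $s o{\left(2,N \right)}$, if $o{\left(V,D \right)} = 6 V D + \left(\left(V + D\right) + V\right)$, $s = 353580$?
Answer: $-883950$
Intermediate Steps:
$Y{\left(f \right)} = f^{2}$
$N = - \frac{1}{2}$ ($N = \frac{1}{-3 + 1^{2}} = \frac{1}{-3 + 1} = \frac{1}{-2} = - \frac{1}{2} \approx -0.5$)
$o{\left(V,D \right)} = D + 2 V + 6 D V$ ($o{\left(V,D \right)} = 6 D V + \left(\left(D + V\right) + V\right) = 6 D V + \left(D + 2 V\right) = D + 2 V + 6 D V$)
$s o{\left(2,N \right)} = 353580 \left(- \frac{1}{2} + 2 \cdot 2 + 6 \left(- \frac{1}{2}\right) 2\right) = 353580 \left(- \frac{1}{2} + 4 - 6\right) = 353580 \left(- \frac{5}{2}\right) = -883950$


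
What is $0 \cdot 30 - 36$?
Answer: $-36$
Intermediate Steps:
$0 \cdot 30 - 36 = 0 - 36 = -36$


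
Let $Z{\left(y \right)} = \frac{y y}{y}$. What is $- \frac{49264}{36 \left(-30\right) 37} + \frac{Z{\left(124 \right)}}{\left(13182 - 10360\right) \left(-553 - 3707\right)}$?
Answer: $\frac{1233818873}{1000808190} \approx 1.2328$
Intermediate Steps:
$Z{\left(y \right)} = y$ ($Z{\left(y \right)} = \frac{y^{2}}{y} = y$)
$- \frac{49264}{36 \left(-30\right) 37} + \frac{Z{\left(124 \right)}}{\left(13182 - 10360\right) \left(-553 - 3707\right)} = - \frac{49264}{36 \left(-30\right) 37} + \frac{124}{\left(13182 - 10360\right) \left(-553 - 3707\right)} = - \frac{49264}{\left(-1080\right) 37} + \frac{124}{2822 \left(-4260\right)} = - \frac{49264}{-39960} + \frac{124}{-12021720} = \left(-49264\right) \left(- \frac{1}{39960}\right) + 124 \left(- \frac{1}{12021720}\right) = \frac{6158}{4995} - \frac{31}{3005430} = \frac{1233818873}{1000808190}$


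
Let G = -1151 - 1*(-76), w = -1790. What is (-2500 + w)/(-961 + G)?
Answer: 2145/1018 ≈ 2.1071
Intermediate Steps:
G = -1075 (G = -1151 + 76 = -1075)
(-2500 + w)/(-961 + G) = (-2500 - 1790)/(-961 - 1075) = -4290/(-2036) = -4290*(-1/2036) = 2145/1018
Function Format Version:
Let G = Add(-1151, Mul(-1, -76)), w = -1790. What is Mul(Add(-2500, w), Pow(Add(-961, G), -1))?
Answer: Rational(2145, 1018) ≈ 2.1071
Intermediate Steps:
G = -1075 (G = Add(-1151, 76) = -1075)
Mul(Add(-2500, w), Pow(Add(-961, G), -1)) = Mul(Add(-2500, -1790), Pow(Add(-961, -1075), -1)) = Mul(-4290, Pow(-2036, -1)) = Mul(-4290, Rational(-1, 2036)) = Rational(2145, 1018)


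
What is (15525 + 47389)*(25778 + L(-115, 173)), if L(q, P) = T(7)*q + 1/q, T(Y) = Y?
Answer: 180682339116/115 ≈ 1.5711e+9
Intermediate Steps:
L(q, P) = 1/q + 7*q (L(q, P) = 7*q + 1/q = 1/q + 7*q)
(15525 + 47389)*(25778 + L(-115, 173)) = (15525 + 47389)*(25778 + (1/(-115) + 7*(-115))) = 62914*(25778 + (-1/115 - 805)) = 62914*(25778 - 92576/115) = 62914*(2871894/115) = 180682339116/115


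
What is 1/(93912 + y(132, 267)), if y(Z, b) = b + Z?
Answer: 1/94311 ≈ 1.0603e-5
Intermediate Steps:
y(Z, b) = Z + b
1/(93912 + y(132, 267)) = 1/(93912 + (132 + 267)) = 1/(93912 + 399) = 1/94311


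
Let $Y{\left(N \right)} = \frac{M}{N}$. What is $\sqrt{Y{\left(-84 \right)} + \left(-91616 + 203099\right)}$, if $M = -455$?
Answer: $\frac{\sqrt{4013583}}{6} \approx 333.9$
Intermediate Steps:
$Y{\left(N \right)} = - \frac{455}{N}$
$\sqrt{Y{\left(-84 \right)} + \left(-91616 + 203099\right)} = \sqrt{- \frac{455}{-84} + \left(-91616 + 203099\right)} = \sqrt{\left(-455\right) \left(- \frac{1}{84}\right) + 111483} = \sqrt{\frac{65}{12} + 111483} = \sqrt{\frac{1337861}{12}} = \frac{\sqrt{4013583}}{6}$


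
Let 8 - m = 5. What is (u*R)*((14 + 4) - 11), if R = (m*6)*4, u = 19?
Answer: 9576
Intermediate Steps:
m = 3 (m = 8 - 1*5 = 8 - 5 = 3)
R = 72 (R = (3*6)*4 = 18*4 = 72)
(u*R)*((14 + 4) - 11) = (19*72)*((14 + 4) - 11) = 1368*(18 - 11) = 1368*7 = 9576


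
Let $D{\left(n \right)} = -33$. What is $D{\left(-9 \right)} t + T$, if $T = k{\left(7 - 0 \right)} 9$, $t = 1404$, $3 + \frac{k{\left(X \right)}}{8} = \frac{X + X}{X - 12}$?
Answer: $- \frac{233748}{5} \approx -46750.0$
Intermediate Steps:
$k{\left(X \right)} = -24 + \frac{16 X}{-12 + X}$ ($k{\left(X \right)} = -24 + 8 \frac{X + X}{X - 12} = -24 + 8 \frac{2 X}{-12 + X} = -24 + \frac{16 X}{-12 + X}$)
$T = - \frac{2088}{5}$ ($T = \frac{8 \left(36 - \left(7 - 0\right)\right)}{-12 + \left(7 - 0\right)} 9 = \frac{8 \left(36 - \left(7 + 0\right)\right)}{-12 + \left(7 + 0\right)} 9 = \frac{8 \left(36 - 7\right)}{-12 + 7} \cdot 9 = \frac{8 \left(36 - 7\right)}{-5} \cdot 9 = 8 \left(- \frac{1}{5}\right) 29 \cdot 9 = \left(- \frac{232}{5}\right) 9 = - \frac{2088}{5} \approx -417.6$)
$D{\left(-9 \right)} t + T = \left(-33\right) 1404 - \frac{2088}{5} = -46332 - \frac{2088}{5} = - \frac{233748}{5}$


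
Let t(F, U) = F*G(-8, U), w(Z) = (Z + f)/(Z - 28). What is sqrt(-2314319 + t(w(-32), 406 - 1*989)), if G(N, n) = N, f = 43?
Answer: I*sqrt(520721445)/15 ≈ 1521.3*I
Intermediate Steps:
w(Z) = (43 + Z)/(-28 + Z) (w(Z) = (Z + 43)/(Z - 28) = (43 + Z)/(-28 + Z))
t(F, U) = -8*F (t(F, U) = F*(-8) = -8*F)
sqrt(-2314319 + t(w(-32), 406 - 1*989)) = sqrt(-2314319 - 8*(43 - 32)/(-28 - 32)) = sqrt(-2314319 - 8*11/(-60)) = sqrt(-2314319 - (-2)*11/15) = sqrt(-2314319 - 8*(-11/60)) = sqrt(-2314319 + 22/15) = sqrt(-34714763/15) = I*sqrt(520721445)/15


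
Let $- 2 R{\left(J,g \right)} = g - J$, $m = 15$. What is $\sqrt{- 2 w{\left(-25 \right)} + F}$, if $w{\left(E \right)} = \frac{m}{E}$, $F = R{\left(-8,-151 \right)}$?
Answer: $\frac{\sqrt{7270}}{10} \approx 8.5264$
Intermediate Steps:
$R{\left(J,g \right)} = \frac{J}{2} - \frac{g}{2}$ ($R{\left(J,g \right)} = - \frac{g - J}{2} = \frac{J}{2} - \frac{g}{2}$)
$F = \frac{143}{2}$ ($F = \frac{1}{2} \left(-8\right) - - \frac{151}{2} = -4 + \frac{151}{2} = \frac{143}{2} \approx 71.5$)
$w{\left(E \right)} = \frac{15}{E}$
$\sqrt{- 2 w{\left(-25 \right)} + F} = \sqrt{- 2 \frac{15}{-25} + \frac{143}{2}} = \sqrt{- 2 \cdot 15 \left(- \frac{1}{25}\right) + \frac{143}{2}} = \sqrt{\left(-2\right) \left(- \frac{3}{5}\right) + \frac{143}{2}} = \sqrt{\frac{6}{5} + \frac{143}{2}} = \sqrt{\frac{727}{10}} = \frac{\sqrt{7270}}{10}$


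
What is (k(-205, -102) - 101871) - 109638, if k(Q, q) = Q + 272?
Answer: -211442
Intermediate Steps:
k(Q, q) = 272 + Q
(k(-205, -102) - 101871) - 109638 = ((272 - 205) - 101871) - 109638 = (67 - 101871) - 109638 = -101804 - 109638 = -211442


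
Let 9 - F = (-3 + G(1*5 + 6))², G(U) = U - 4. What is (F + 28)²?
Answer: 441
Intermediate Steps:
G(U) = -4 + U
F = -7 (F = 9 - (-3 + (-4 + (1*5 + 6)))² = 9 - (-3 + (-4 + (5 + 6)))² = 9 - (-3 + (-4 + 11))² = 9 - (-3 + 7)² = 9 - 1*4² = 9 - 1*16 = 9 - 16 = -7)
(F + 28)² = (-7 + 28)² = 21² = 441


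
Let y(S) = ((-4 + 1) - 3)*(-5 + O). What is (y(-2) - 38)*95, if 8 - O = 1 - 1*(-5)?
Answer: -1900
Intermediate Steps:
O = 2 (O = 8 - (1 - 1*(-5)) = 8 - (1 + 5) = 8 - 1*6 = 8 - 6 = 2)
y(S) = 18 (y(S) = ((-4 + 1) - 3)*(-5 + 2) = (-3 - 3)*(-3) = -6*(-3) = 18)
(y(-2) - 38)*95 = (18 - 38)*95 = -20*95 = -1900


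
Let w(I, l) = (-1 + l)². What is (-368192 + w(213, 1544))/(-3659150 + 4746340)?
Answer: 2012657/1087190 ≈ 1.8512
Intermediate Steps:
(-368192 + w(213, 1544))/(-3659150 + 4746340) = (-368192 + (-1 + 1544)²)/(-3659150 + 4746340) = (-368192 + 1543²)/1087190 = (-368192 + 2380849)*(1/1087190) = 2012657*(1/1087190) = 2012657/1087190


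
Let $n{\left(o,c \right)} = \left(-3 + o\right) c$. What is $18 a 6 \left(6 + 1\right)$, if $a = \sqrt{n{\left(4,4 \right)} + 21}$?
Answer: $3780$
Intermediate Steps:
$n{\left(o,c \right)} = c \left(-3 + o\right)$
$a = 5$ ($a = \sqrt{4 \left(-3 + 4\right) + 21} = \sqrt{4 \cdot 1 + 21} = \sqrt{4 + 21} = \sqrt{25} = 5$)
$18 a 6 \left(6 + 1\right) = 18 \cdot 5 \cdot 6 \left(6 + 1\right) = 90 \cdot 6 \cdot 7 = 90 \cdot 42 = 3780$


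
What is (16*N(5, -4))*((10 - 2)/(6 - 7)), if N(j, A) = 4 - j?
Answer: 128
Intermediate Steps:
(16*N(5, -4))*((10 - 2)/(6 - 7)) = (16*(4 - 1*5))*((10 - 2)/(6 - 7)) = (16*(4 - 5))*(8/(-1)) = (16*(-1))*(8*(-1)) = -16*(-8) = 128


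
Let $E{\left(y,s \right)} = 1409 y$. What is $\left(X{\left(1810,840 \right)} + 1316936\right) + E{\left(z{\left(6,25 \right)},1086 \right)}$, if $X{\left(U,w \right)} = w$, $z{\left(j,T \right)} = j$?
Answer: $1326230$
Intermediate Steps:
$\left(X{\left(1810,840 \right)} + 1316936\right) + E{\left(z{\left(6,25 \right)},1086 \right)} = \left(840 + 1316936\right) + 1409 \cdot 6 = 1317776 + 8454 = 1326230$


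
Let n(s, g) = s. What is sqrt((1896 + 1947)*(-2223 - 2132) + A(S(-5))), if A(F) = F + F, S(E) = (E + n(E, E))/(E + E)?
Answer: I*sqrt(16736263) ≈ 4091.0*I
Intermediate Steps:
S(E) = 1 (S(E) = (E + E)/(E + E) = (2*E)/((2*E)) = (2*E)*(1/(2*E)) = 1)
A(F) = 2*F
sqrt((1896 + 1947)*(-2223 - 2132) + A(S(-5))) = sqrt((1896 + 1947)*(-2223 - 2132) + 2*1) = sqrt(3843*(-4355) + 2) = sqrt(-16736265 + 2) = sqrt(-16736263) = I*sqrt(16736263)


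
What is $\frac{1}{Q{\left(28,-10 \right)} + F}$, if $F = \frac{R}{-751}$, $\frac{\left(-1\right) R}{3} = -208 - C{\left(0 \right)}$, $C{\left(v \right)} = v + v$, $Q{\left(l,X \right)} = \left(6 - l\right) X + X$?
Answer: $\frac{751}{157086} \approx 0.0047808$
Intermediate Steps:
$Q{\left(l,X \right)} = X + X \left(6 - l\right)$ ($Q{\left(l,X \right)} = X \left(6 - l\right) + X = X + X \left(6 - l\right)$)
$C{\left(v \right)} = 2 v$
$R = 624$ ($R = - 3 \left(-208 - 2 \cdot 0\right) = - 3 \left(-208 - 0\right) = - 3 \left(-208 + 0\right) = \left(-3\right) \left(-208\right) = 624$)
$F = - \frac{624}{751}$ ($F = \frac{624}{-751} = 624 \left(- \frac{1}{751}\right) = - \frac{624}{751} \approx -0.83089$)
$\frac{1}{Q{\left(28,-10 \right)} + F} = \frac{1}{- 10 \left(7 - 28\right) - \frac{624}{751}} = \frac{1}{\left(-10\right) \left(-21\right) - \frac{624}{751}} = \frac{1}{210 - \frac{624}{751}} = \frac{1}{\frac{157086}{751}} = \frac{751}{157086}$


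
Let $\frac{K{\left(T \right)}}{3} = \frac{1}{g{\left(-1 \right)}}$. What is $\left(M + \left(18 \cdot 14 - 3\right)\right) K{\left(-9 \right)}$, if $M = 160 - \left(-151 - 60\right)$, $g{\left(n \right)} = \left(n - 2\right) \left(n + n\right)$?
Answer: $310$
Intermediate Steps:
$g{\left(n \right)} = 2 n \left(-2 + n\right)$ ($g{\left(n \right)} = \left(-2 + n\right) 2 n = 2 n \left(-2 + n\right)$)
$M = 371$ ($M = 160 - -211 = 160 + 211 = 371$)
$K{\left(T \right)} = \frac{1}{2}$ ($K{\left(T \right)} = \frac{3}{2 \left(-1\right) \left(-2 - 1\right)} = \frac{3}{2 \left(-1\right) \left(-3\right)} = \frac{3}{6} = 3 \cdot \frac{1}{6} = \frac{1}{2}$)
$\left(M + \left(18 \cdot 14 - 3\right)\right) K{\left(-9 \right)} = \left(371 + \left(18 \cdot 14 - 3\right)\right) \frac{1}{2} = \left(371 + \left(252 - 3\right)\right) \frac{1}{2} = \left(371 + 249\right) \frac{1}{2} = 620 \cdot \frac{1}{2} = 310$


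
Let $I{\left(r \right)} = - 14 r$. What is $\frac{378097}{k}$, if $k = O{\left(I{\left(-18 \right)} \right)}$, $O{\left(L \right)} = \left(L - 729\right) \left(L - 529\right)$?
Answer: $\frac{378097}{132129} \approx 2.8616$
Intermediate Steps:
$O{\left(L \right)} = \left(-729 + L\right) \left(-529 + L\right)$
$k = 132129$ ($k = 385641 + \left(\left(-14\right) \left(-18\right)\right)^{2} - 1258 \left(\left(-14\right) \left(-18\right)\right) = 385641 + 252^{2} - 317016 = 385641 + 63504 - 317016 = 132129$)
$\frac{378097}{k} = \frac{378097}{132129}$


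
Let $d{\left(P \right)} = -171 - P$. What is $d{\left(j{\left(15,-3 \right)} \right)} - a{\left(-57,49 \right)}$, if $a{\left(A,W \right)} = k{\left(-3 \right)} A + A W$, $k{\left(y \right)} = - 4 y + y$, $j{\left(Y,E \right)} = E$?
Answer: $3138$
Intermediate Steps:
$k{\left(y \right)} = - 3 y$
$a{\left(A,W \right)} = 9 A + A W$ ($a{\left(A,W \right)} = \left(-3\right) \left(-3\right) A + A W = 9 A + A W$)
$d{\left(j{\left(15,-3 \right)} \right)} - a{\left(-57,49 \right)} = \left(-171 - -3\right) - - 57 \left(9 + 49\right) = \left(-171 + 3\right) - \left(-57\right) 58 = -168 - -3306 = -168 + 3306 = 3138$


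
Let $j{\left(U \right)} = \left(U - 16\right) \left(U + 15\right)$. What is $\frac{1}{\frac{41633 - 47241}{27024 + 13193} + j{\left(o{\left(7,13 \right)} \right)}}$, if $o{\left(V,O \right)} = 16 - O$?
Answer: $- \frac{40217}{9416386} \approx -0.004271$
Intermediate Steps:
$j{\left(U \right)} = \left(-16 + U\right) \left(15 + U\right)$
$\frac{1}{\frac{41633 - 47241}{27024 + 13193} + j{\left(o{\left(7,13 \right)} \right)}} = \frac{1}{\frac{41633 - 47241}{27024 + 13193} - \left(256 - 13 - \left(16 - 13\right)^{2}\right)} = \frac{1}{- \frac{5608}{40217} - \left(243 - \left(16 - 13\right)^{2}\right)} = \frac{1}{\left(-5608\right) \frac{1}{40217} - \left(243 - 9\right)} = \frac{1}{- \frac{5608}{40217} - 234} = \frac{1}{- \frac{9416386}{40217}} = - \frac{40217}{9416386}$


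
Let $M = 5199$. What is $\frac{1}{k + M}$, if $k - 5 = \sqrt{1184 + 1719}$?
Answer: $\frac{5204}{27078713} - \frac{\sqrt{2903}}{27078713} \approx 0.00019019$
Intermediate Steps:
$k = 5 + \sqrt{2903}$ ($k = 5 + \sqrt{1184 + 1719} = 5 + \sqrt{2903} \approx 58.88$)
$\frac{1}{k + M} = \frac{1}{\left(5 + \sqrt{2903}\right) + 5199} = \frac{1}{5204 + \sqrt{2903}}$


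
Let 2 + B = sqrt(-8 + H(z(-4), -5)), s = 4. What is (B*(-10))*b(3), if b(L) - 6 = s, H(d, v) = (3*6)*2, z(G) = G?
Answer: 200 - 200*sqrt(7) ≈ -329.15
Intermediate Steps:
H(d, v) = 36 (H(d, v) = 18*2 = 36)
b(L) = 10 (b(L) = 6 + 4 = 10)
B = -2 + 2*sqrt(7) (B = -2 + sqrt(-8 + 36) = -2 + sqrt(28) = -2 + 2*sqrt(7) ≈ 3.2915)
(B*(-10))*b(3) = ((-2 + 2*sqrt(7))*(-10))*10 = (20 - 20*sqrt(7))*10 = 200 - 200*sqrt(7)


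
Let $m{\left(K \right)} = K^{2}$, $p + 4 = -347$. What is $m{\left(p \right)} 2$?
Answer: $246402$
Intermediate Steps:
$p = -351$ ($p = -4 - 347 = -351$)
$m{\left(p \right)} 2 = \left(-351\right)^{2} \cdot 2 = 123201 \cdot 2 = 246402$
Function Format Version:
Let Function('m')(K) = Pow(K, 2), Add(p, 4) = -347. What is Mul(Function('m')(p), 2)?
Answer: 246402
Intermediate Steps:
p = -351 (p = Add(-4, -347) = -351)
Mul(Function('m')(p), 2) = Mul(Pow(-351, 2), 2) = Mul(123201, 2) = 246402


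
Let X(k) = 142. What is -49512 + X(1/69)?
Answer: -49370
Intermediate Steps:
-49512 + X(1/69) = -49512 + 142 = -49370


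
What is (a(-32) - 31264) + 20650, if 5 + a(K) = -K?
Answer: -10587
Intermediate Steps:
a(K) = -5 - K
(a(-32) - 31264) + 20650 = ((-5 - 1*(-32)) - 31264) + 20650 = ((-5 + 32) - 31264) + 20650 = (27 - 31264) + 20650 = -31237 + 20650 = -10587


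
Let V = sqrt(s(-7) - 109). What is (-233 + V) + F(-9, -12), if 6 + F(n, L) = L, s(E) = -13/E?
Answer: -251 + 5*I*sqrt(210)/7 ≈ -251.0 + 10.351*I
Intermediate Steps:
F(n, L) = -6 + L
V = 5*I*sqrt(210)/7 (V = sqrt(-13/(-7) - 109) = sqrt(-13*(-1/7) - 109) = sqrt(13/7 - 109) = sqrt(-750/7) = 5*I*sqrt(210)/7 ≈ 10.351*I)
(-233 + V) + F(-9, -12) = (-233 + 5*I*sqrt(210)/7) + (-6 - 12) = (-233 + 5*I*sqrt(210)/7) - 18 = -251 + 5*I*sqrt(210)/7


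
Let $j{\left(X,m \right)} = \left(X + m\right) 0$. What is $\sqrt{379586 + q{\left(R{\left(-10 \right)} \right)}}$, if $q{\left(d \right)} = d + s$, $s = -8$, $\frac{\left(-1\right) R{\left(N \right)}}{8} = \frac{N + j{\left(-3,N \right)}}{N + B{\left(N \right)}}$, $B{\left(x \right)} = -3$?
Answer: $\frac{\sqrt{64147642}}{13} \approx 616.09$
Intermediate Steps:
$j{\left(X,m \right)} = 0$
$R{\left(N \right)} = - \frac{8 N}{-3 + N}$ ($R{\left(N \right)} = - 8 \frac{N + 0}{N - 3} = - 8 \frac{N}{-3 + N} = - \frac{8 N}{-3 + N}$)
$q{\left(d \right)} = -8 + d$ ($q{\left(d \right)} = d - 8 = -8 + d$)
$\sqrt{379586 + q{\left(R{\left(-10 \right)} \right)}} = \sqrt{379586 - \left(8 - \frac{80}{-3 - 10}\right)} = \sqrt{379586 - \left(8 - \frac{80}{-13}\right)} = \sqrt{379586 - \left(8 - - \frac{80}{13}\right)} = \sqrt{379586 - \frac{184}{13}} = \sqrt{\frac{4934434}{13}} = \frac{\sqrt{64147642}}{13}$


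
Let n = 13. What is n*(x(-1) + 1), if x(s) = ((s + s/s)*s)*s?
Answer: 13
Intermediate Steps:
x(s) = s**2*(1 + s) (x(s) = ((s + 1)*s)*s = ((1 + s)*s)*s = (s*(1 + s))*s = s**2*(1 + s))
n*(x(-1) + 1) = 13*((-1)**2*(1 - 1) + 1) = 13*(1*0 + 1) = 13*(0 + 1) = 13*1 = 13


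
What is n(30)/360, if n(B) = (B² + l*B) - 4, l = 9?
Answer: 583/180 ≈ 3.2389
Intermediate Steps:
n(B) = -4 + B² + 9*B (n(B) = (B² + 9*B) - 4 = -4 + B² + 9*B)
n(30)/360 = (-4 + 30² + 9*30)/360 = (-4 + 900 + 270)*(1/360) = 1166*(1/360) = 583/180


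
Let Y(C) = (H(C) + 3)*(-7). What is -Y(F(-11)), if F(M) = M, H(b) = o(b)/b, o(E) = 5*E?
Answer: 56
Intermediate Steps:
H(b) = 5 (H(b) = (5*b)/b = 5)
Y(C) = -56 (Y(C) = (5 + 3)*(-7) = 8*(-7) = -56)
-Y(F(-11)) = -1*(-56) = 56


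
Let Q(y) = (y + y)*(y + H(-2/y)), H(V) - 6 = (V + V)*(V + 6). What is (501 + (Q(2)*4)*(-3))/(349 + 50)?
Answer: 199/133 ≈ 1.4962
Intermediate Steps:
H(V) = 6 + 2*V*(6 + V) (H(V) = 6 + (V + V)*(V + 6) = 6 + (2*V)*(6 + V) = 6 + 2*V*(6 + V))
Q(y) = 2*y*(6 + y - 24/y + 8/y**2) (Q(y) = (y + y)*(y + (6 + 2*(-2/y)**2 + 12*(-2/y))) = (2*y)*(y + (6 + 2*(4/y**2) - 24/y)) = (2*y)*(y + (6 + 8/y**2 - 24/y)) = (2*y)*(y + (6 - 24/y + 8/y**2)) = (2*y)*(6 + y - 24/y + 8/y**2) = 2*y*(6 + y - 24/y + 8/y**2))
(501 + (Q(2)*4)*(-3))/(349 + 50) = (501 + ((-48 + 2*2**2 + 12*2 + 16/2)*4)*(-3))/(349 + 50) = (501 + ((-48 + 2*4 + 24 + 16*(1/2))*4)*(-3))/399 = (501 + ((-48 + 8 + 24 + 8)*4)*(-3))*(1/399) = (501 - 8*4*(-3))*(1/399) = (501 - 32*(-3))*(1/399) = (501 + 96)*(1/399) = 597*(1/399) = 199/133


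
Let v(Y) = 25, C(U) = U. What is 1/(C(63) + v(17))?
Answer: 1/88 ≈ 0.011364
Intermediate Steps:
1/(C(63) + v(17)) = 1/(63 + 25) = 1/88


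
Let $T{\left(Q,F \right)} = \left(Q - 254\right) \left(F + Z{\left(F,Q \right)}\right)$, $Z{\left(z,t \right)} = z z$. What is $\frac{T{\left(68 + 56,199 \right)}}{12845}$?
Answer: $- \frac{1034800}{2569} \approx -402.8$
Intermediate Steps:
$Z{\left(z,t \right)} = z^{2}$
$T{\left(Q,F \right)} = \left(-254 + Q\right) \left(F + F^{2}\right)$ ($T{\left(Q,F \right)} = \left(Q - 254\right) \left(F + F^{2}\right) = \left(-254 + Q\right) \left(F + F^{2}\right)$)
$\frac{T{\left(68 + 56,199 \right)}}{12845} = \frac{199 \left(-254 + \left(68 + 56\right) - 50546 + 199 \left(68 + 56\right)\right)}{12845} = 199 \left(-254 + 124 - 50546 + 199 \cdot 124\right) \frac{1}{12845} = 199 \left(-254 + 124 - 50546 + 24676\right) \frac{1}{12845} = 199 \left(-26000\right) \frac{1}{12845} = \left(-5174000\right) \frac{1}{12845} = - \frac{1034800}{2569}$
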